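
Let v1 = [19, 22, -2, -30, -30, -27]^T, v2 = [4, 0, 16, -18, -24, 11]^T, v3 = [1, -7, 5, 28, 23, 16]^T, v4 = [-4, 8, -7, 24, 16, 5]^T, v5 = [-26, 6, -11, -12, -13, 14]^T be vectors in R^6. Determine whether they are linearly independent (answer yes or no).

yes

Form the matrix with these vectors as rows and row reduce.
R2 ← R2 − (4/19)·R1: [0, -88/19, 312/19, -222/19, -336/19, 317/19]
R3 ← R3 − (1/19)·R1: [0, -155/19, 97/19, 562/19, 467/19, 331/19]
R4 ← R4 + (4/19)·R1: [0, 240/19, -141/19, 336/19, 184/19, -13/19]
R5 ← R5 + (26/19)·R1: [0, 686/19, -261/19, -1008/19, -1027/19, -436/19]
R3 ← R3 − (155/88)·R2: [0, 0, -262/11, 2207/44, 613/11, -1053/88]
R4 ← R4 + (30/11)·R2: [0, 0, 411/11, -156/11, -424/11, 493/11]
R5 ← R5 + (343/44)·R2: [0, 0, 1257/11, -3171/22, -2111/11, 4713/44]
R4 ← R4 + (411/262)·R3: [0, 0, 0, 67599/1048, 12805/262, 54595/2096]
R5 ← R5 + (1257/262)·R3: [0, 0, 0, 101145/1048, 19769/262, 104181/2096]
R5 ← R5 − (33715/22533)·R4: [0, 0, 0, 0, 52421/22533, 241813/22533]
5 nonzero rows, so the 5 vectors span a space of dimension 5.
Since 5 = 5, the vectors are linearly independent.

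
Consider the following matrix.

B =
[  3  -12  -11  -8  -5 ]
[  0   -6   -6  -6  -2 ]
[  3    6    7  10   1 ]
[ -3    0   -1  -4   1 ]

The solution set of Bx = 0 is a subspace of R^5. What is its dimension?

Row reduce to echelon form.
R3 ← R3 − R1: [0, 18, 18, 18, 6]
R4 ← R4 + R1: [0, -12, -12, -12, -4]
R3 ← R3 + (3)·R2: [0, 0, 0, 0, 0]
R4 ← R4 − (2)·R2: [0, 0, 0, 0, 0]
2 nonzero rows, so rank(B) = 2.
B has 5 columns; by rank–nullity, nullity = 5 − 2 = 3.

3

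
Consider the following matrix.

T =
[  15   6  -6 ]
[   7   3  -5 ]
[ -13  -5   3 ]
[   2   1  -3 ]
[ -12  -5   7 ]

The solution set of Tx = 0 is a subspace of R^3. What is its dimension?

1

Row reduce to echelon form.
R2 ← R2 − (7/15)·R1: [0, 1/5, -11/5]
R3 ← R3 + (13/15)·R1: [0, 1/5, -11/5]
R4 ← R4 − (2/15)·R1: [0, 1/5, -11/5]
R5 ← R5 + (4/5)·R1: [0, -1/5, 11/5]
R3 ← R3 − R2: [0, 0, 0]
R4 ← R4 − R2: [0, 0, 0]
R5 ← R5 + R2: [0, 0, 0]
2 nonzero rows, so rank(T) = 2.
T has 3 columns; by rank–nullity, nullity = 3 − 2 = 1.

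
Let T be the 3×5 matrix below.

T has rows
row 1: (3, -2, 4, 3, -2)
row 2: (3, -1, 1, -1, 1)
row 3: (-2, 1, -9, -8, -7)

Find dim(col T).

Row reduce to echelon form.
R2 ← R2 − R1: [0, 1, -3, -4, 3]
R3 ← R3 + (2/3)·R1: [0, -1/3, -19/3, -6, -25/3]
R3 ← R3 + (1/3)·R2: [0, 0, -22/3, -22/3, -22/3]
Echelon form has 3 nonzero rows, so rank(T) = 3.
The column space has dimension equal to the rank: 3.

3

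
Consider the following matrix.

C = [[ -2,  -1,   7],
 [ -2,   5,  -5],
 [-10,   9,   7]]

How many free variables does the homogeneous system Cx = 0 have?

Row reduce to echelon form.
R2 ← R2 − R1: [0, 6, -12]
R3 ← R3 − (5)·R1: [0, 14, -28]
R3 ← R3 − (7/3)·R2: [0, 0, 0]
2 nonzero rows, so rank(C) = 2.
C has 3 columns; by rank–nullity, nullity = 3 − 2 = 1.

1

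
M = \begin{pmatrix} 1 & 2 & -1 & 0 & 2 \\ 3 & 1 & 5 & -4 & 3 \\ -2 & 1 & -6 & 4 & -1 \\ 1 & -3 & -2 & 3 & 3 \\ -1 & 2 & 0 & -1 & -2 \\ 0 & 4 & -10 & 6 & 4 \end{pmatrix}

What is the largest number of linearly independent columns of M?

3

Row reduce to echelon form.
R2 ← R2 − (3)·R1: [0, -5, 8, -4, -3]
R3 ← R3 + (2)·R1: [0, 5, -8, 4, 3]
R4 ← R4 − R1: [0, -5, -1, 3, 1]
R5 ← R5 + R1: [0, 4, -1, -1, 0]
R3 ← R3 + R2: [0, 0, 0, 0, 0]
R4 ← R4 − R2: [0, 0, -9, 7, 4]
R5 ← R5 + (4/5)·R2: [0, 0, 27/5, -21/5, -12/5]
R6 ← R6 + (4/5)·R2: [0, 0, -18/5, 14/5, 8/5]
Swap R3 ↔ R4
R5 ← R5 + (3/5)·R3: [0, 0, 0, 0, 0]
R6 ← R6 − (2/5)·R3: [0, 0, 0, 0, 0]
Echelon form has 3 nonzero rows, so rank(M) = 3.
The rank gives the maximum number of linearly independent columns: 3.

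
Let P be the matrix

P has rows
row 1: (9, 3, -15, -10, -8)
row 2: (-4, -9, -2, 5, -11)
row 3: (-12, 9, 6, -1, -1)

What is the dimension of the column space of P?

Row reduce to echelon form.
R2 ← R2 + (4/9)·R1: [0, -23/3, -26/3, 5/9, -131/9]
R3 ← R3 + (4/3)·R1: [0, 13, -14, -43/3, -35/3]
R3 ← R3 + (39/23)·R2: [0, 0, -660/23, -308/23, -836/23]
Echelon form has 3 nonzero rows, so rank(P) = 3.
The column space has dimension equal to the rank: 3.

3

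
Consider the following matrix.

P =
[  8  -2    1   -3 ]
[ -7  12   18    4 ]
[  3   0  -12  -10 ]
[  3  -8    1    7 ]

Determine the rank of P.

Row reduce to echelon form.
R2 ← R2 + (7/8)·R1: [0, 41/4, 151/8, 11/8]
R3 ← R3 − (3/8)·R1: [0, 3/4, -99/8, -71/8]
R4 ← R4 − (3/8)·R1: [0, -29/4, 5/8, 65/8]
R3 ← R3 − (3/41)·R2: [0, 0, -564/41, -368/41]
R4 ← R4 + (29/41)·R2: [0, 0, 573/41, 373/41]
R4 ← R4 + (191/188)·R3: [0, 0, 0, -1/47]
Echelon form has 4 nonzero rows, so rank(P) = 4.

4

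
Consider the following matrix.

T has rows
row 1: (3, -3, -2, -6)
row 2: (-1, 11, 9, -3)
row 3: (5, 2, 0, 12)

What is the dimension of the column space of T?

3

Row reduce to echelon form.
R2 ← R2 + (1/3)·R1: [0, 10, 25/3, -5]
R3 ← R3 − (5/3)·R1: [0, 7, 10/3, 22]
R3 ← R3 − (7/10)·R2: [0, 0, -5/2, 51/2]
Echelon form has 3 nonzero rows, so rank(T) = 3.
The column space has dimension equal to the rank: 3.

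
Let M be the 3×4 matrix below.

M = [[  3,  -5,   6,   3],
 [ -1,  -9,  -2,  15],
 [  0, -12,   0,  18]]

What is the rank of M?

2

Row reduce to echelon form.
R2 ← R2 + (1/3)·R1: [0, -32/3, 0, 16]
R3 ← R3 − (9/8)·R2: [0, 0, 0, 0]
Echelon form has 2 nonzero rows, so rank(M) = 2.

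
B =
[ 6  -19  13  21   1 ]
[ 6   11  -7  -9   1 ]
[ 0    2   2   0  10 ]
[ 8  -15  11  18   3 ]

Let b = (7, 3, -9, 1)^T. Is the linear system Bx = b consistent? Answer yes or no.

Row reduce the augmented matrix [B | b].
R2 ← R2 − R1: [0, 30, -20, -30, 0, -4]
R4 ← R4 − (4/3)·R1: [0, 31/3, -19/3, -10, 5/3, -25/3]
R3 ← R3 − (1/15)·R2: [0, 0, 10/3, 2, 10, -131/15]
R4 ← R4 − (31/90)·R2: [0, 0, 5/9, 1/3, 5/3, -313/45]
R4 ← R4 − (1/6)·R3: [0, 0, 0, 0, 0, -11/2]
The echelon form has 4 nonzero rows; the last pivot sits in the augmented column, so rank(B) = 3 but rank([B|b]) = 4.
Since the ranks differ, the system is inconsistent.

no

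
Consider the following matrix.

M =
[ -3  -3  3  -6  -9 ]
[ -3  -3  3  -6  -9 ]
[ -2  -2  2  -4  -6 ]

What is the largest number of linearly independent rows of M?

1

Row reduce to echelon form.
R2 ← R2 − R1: [0, 0, 0, 0, 0]
R3 ← R3 − (2/3)·R1: [0, 0, 0, 0, 0]
Echelon form has 1 nonzero row, so rank(M) = 1.
The rank gives the maximum number of linearly independent rows: 1.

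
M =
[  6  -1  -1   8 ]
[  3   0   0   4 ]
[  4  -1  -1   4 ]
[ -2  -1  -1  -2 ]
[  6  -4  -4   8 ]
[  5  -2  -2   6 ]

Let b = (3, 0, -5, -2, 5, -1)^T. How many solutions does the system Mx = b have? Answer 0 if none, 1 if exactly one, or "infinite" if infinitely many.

0

Row reduce the augmented matrix [M | b].
R2 ← R2 − (1/2)·R1: [0, 1/2, 1/2, 0, -3/2]
R3 ← R3 − (2/3)·R1: [0, -1/3, -1/3, -4/3, -7]
R4 ← R4 + (1/3)·R1: [0, -4/3, -4/3, 2/3, -1]
R5 ← R5 − R1: [0, -3, -3, 0, 2]
R6 ← R6 − (5/6)·R1: [0, -7/6, -7/6, -2/3, -7/2]
R3 ← R3 + (2/3)·R2: [0, 0, 0, -4/3, -8]
R4 ← R4 + (8/3)·R2: [0, 0, 0, 2/3, -5]
R5 ← R5 + (6)·R2: [0, 0, 0, 0, -7]
R6 ← R6 + (7/3)·R2: [0, 0, 0, -2/3, -7]
R4 ← R4 + (1/2)·R3: [0, 0, 0, 0, -9]
R6 ← R6 − (1/2)·R3: [0, 0, 0, 0, -3]
R5 ← R5 − (7/9)·R4: [0, 0, 0, 0, 0]
R6 ← R6 − (1/3)·R4: [0, 0, 0, 0, 0]
The echelon form has 4 nonzero rows; the last pivot sits in the augmented column, so rank(M) = 3 but rank([M|b]) = 4.
Since the ranks differ, the system is inconsistent.
It has no solutions.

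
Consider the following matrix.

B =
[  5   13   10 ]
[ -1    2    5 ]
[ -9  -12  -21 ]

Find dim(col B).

3

Row reduce to echelon form.
R2 ← R2 + (1/5)·R1: [0, 23/5, 7]
R3 ← R3 + (9/5)·R1: [0, 57/5, -3]
R3 ← R3 − (57/23)·R2: [0, 0, -468/23]
Echelon form has 3 nonzero rows, so rank(B) = 3.
The column space has dimension equal to the rank: 3.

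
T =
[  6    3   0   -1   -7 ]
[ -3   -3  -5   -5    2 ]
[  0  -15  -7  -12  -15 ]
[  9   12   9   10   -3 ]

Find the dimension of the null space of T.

2

Row reduce to echelon form.
R2 ← R2 + (1/2)·R1: [0, -3/2, -5, -11/2, -3/2]
R4 ← R4 − (3/2)·R1: [0, 15/2, 9, 23/2, 15/2]
R3 ← R3 − (10)·R2: [0, 0, 43, 43, 0]
R4 ← R4 + (5)·R2: [0, 0, -16, -16, 0]
R4 ← R4 + (16/43)·R3: [0, 0, 0, 0, 0]
3 nonzero rows, so rank(T) = 3.
T has 5 columns; by rank–nullity, nullity = 5 − 3 = 2.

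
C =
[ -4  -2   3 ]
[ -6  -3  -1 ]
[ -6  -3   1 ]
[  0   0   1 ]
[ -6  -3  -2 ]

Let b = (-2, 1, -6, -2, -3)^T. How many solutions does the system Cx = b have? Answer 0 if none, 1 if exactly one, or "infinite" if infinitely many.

Row reduce the augmented matrix [C | b].
R2 ← R2 − (3/2)·R1: [0, 0, -11/2, 4]
R3 ← R3 − (3/2)·R1: [0, 0, -7/2, -3]
R5 ← R5 − (3/2)·R1: [0, 0, -13/2, 0]
R3 ← R3 − (7/11)·R2: [0, 0, 0, -61/11]
R4 ← R4 + (2/11)·R2: [0, 0, 0, -14/11]
R5 ← R5 − (13/11)·R2: [0, 0, 0, -52/11]
R4 ← R4 − (14/61)·R3: [0, 0, 0, 0]
R5 ← R5 − (52/61)·R3: [0, 0, 0, 0]
The echelon form has 3 nonzero rows; the last pivot sits in the augmented column, so rank(C) = 2 but rank([C|b]) = 3.
Since the ranks differ, the system is inconsistent.
It has no solutions.

0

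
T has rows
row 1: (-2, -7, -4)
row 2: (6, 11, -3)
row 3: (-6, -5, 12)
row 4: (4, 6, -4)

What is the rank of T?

2

Row reduce to echelon form.
R2 ← R2 + (3)·R1: [0, -10, -15]
R3 ← R3 − (3)·R1: [0, 16, 24]
R4 ← R4 + (2)·R1: [0, -8, -12]
R3 ← R3 + (8/5)·R2: [0, 0, 0]
R4 ← R4 − (4/5)·R2: [0, 0, 0]
Echelon form has 2 nonzero rows, so rank(T) = 2.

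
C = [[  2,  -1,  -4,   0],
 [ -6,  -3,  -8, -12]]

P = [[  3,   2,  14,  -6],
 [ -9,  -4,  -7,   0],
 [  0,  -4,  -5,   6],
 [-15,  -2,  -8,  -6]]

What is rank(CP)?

First compute CP:
[[ 15,  24,  55, -36],
 [189,  56,  73,  60]]
Now row reduce the product.
R2 ← R2 − (63/5)·R1: [0, -1232/5, -620, 2568/5]
2 nonzero rows, so rank(CP) = 2.

2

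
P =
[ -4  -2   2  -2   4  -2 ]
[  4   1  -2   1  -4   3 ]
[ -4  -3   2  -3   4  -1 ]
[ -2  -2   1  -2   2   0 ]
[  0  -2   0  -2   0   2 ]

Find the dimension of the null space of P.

Row reduce to echelon form.
R2 ← R2 + R1: [0, -1, 0, -1, 0, 1]
R3 ← R3 − R1: [0, -1, 0, -1, 0, 1]
R4 ← R4 − (1/2)·R1: [0, -1, 0, -1, 0, 1]
R3 ← R3 − R2: [0, 0, 0, 0, 0, 0]
R4 ← R4 − R2: [0, 0, 0, 0, 0, 0]
R5 ← R5 − (2)·R2: [0, 0, 0, 0, 0, 0]
2 nonzero rows, so rank(P) = 2.
P has 6 columns; by rank–nullity, nullity = 6 − 2 = 4.

4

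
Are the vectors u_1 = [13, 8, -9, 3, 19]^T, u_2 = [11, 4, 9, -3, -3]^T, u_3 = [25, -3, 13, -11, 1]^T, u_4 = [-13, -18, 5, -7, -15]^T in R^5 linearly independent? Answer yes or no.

no

Form the matrix with these vectors as rows and row reduce.
R2 ← R2 − (11/13)·R1: [0, -36/13, 216/13, -72/13, -248/13]
R3 ← R3 − (25/13)·R1: [0, -239/13, 394/13, -218/13, -462/13]
R4 ← R4 + R1: [0, -10, -4, -4, 4]
R3 ← R3 − (239/36)·R2: [0, 0, -80, 20, 820/9]
R4 ← R4 − (65/18)·R2: [0, 0, -64, 16, 656/9]
R4 ← R4 − (4/5)·R3: [0, 0, 0, 0, 0]
3 nonzero rows, so the 4 vectors span a space of dimension 3.
Since 3 < 4, the vectors are linearly dependent.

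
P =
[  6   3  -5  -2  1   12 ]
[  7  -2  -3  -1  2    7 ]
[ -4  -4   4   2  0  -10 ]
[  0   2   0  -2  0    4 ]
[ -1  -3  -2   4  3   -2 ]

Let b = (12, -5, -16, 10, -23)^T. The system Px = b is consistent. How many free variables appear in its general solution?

Row reduce the augmented matrix [P | b].
R2 ← R2 − (7/6)·R1: [0, -11/2, 17/6, 4/3, 5/6, -7, -19]
R3 ← R3 + (2/3)·R1: [0, -2, 2/3, 2/3, 2/3, -2, -8]
R5 ← R5 + (1/6)·R1: [0, -5/2, -17/6, 11/3, 19/6, 0, -21]
R3 ← R3 − (4/11)·R2: [0, 0, -4/11, 2/11, 4/11, 6/11, -12/11]
R4 ← R4 + (4/11)·R2: [0, 0, 34/33, -50/33, 10/33, 16/11, 34/11]
R5 ← R5 − (5/11)·R2: [0, 0, -136/33, 101/33, 92/33, 35/11, -136/11]
R4 ← R4 + (17/6)·R3: [0, 0, 0, -1, 4/3, 3, 0]
R5 ← R5 − (34/3)·R3: [0, 0, 0, 1, -4/3, -3, 0]
R5 ← R5 + R4: [0, 0, 0, 0, 0, 0, 0]
The echelon form has 4 nonzero rows, and every pivot lies in the first 6 columns, so rank(P) = rank([P|b]) = 4.
The system is consistent.
Free variables = (unknowns) − (rank) = 6 − 4 = 2.

2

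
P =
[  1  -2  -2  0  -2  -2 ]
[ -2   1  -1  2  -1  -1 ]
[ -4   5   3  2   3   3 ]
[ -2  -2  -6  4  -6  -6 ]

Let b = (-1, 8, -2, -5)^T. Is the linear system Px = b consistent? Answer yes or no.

Row reduce the augmented matrix [P | b].
R2 ← R2 + (2)·R1: [0, -3, -5, 2, -5, -5, 6]
R3 ← R3 + (4)·R1: [0, -3, -5, 2, -5, -5, -6]
R4 ← R4 + (2)·R1: [0, -6, -10, 4, -10, -10, -7]
R3 ← R3 − R2: [0, 0, 0, 0, 0, 0, -12]
R4 ← R4 − (2)·R2: [0, 0, 0, 0, 0, 0, -19]
R4 ← R4 − (19/12)·R3: [0, 0, 0, 0, 0, 0, 0]
The echelon form has 3 nonzero rows; the last pivot sits in the augmented column, so rank(P) = 2 but rank([P|b]) = 3.
Since the ranks differ, the system is inconsistent.

no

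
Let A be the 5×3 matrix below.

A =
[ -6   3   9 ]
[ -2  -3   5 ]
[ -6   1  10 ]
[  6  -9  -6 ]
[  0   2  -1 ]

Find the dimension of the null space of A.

1

Row reduce to echelon form.
R2 ← R2 − (1/3)·R1: [0, -4, 2]
R3 ← R3 − R1: [0, -2, 1]
R4 ← R4 + R1: [0, -6, 3]
R3 ← R3 − (1/2)·R2: [0, 0, 0]
R4 ← R4 − (3/2)·R2: [0, 0, 0]
R5 ← R5 + (1/2)·R2: [0, 0, 0]
2 nonzero rows, so rank(A) = 2.
A has 3 columns; by rank–nullity, nullity = 3 − 2 = 1.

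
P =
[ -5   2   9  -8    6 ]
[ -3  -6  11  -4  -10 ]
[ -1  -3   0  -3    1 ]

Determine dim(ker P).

Row reduce to echelon form.
R2 ← R2 − (3/5)·R1: [0, -36/5, 28/5, 4/5, -68/5]
R3 ← R3 − (1/5)·R1: [0, -17/5, -9/5, -7/5, -1/5]
R3 ← R3 − (17/36)·R2: [0, 0, -40/9, -16/9, 56/9]
3 nonzero rows, so rank(P) = 3.
P has 5 columns; by rank–nullity, nullity = 5 − 3 = 2.

2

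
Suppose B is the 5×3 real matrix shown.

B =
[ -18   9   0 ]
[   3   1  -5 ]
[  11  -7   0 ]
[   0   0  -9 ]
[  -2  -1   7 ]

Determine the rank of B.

3

Row reduce to echelon form.
R2 ← R2 + (1/6)·R1: [0, 5/2, -5]
R3 ← R3 + (11/18)·R1: [0, -3/2, 0]
R5 ← R5 − (1/9)·R1: [0, -2, 7]
R3 ← R3 + (3/5)·R2: [0, 0, -3]
R5 ← R5 + (4/5)·R2: [0, 0, 3]
R4 ← R4 − (3)·R3: [0, 0, 0]
R5 ← R5 + R3: [0, 0, 0]
Echelon form has 3 nonzero rows, so rank(B) = 3.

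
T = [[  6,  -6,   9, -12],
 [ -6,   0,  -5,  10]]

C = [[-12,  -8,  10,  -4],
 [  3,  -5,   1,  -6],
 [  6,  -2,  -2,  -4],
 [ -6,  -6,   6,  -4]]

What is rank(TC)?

First compute TC:
[[ 36,  36, -36,  24],
 [-18,  -2,  10,   4]]
Now row reduce the product.
R2 ← R2 + (1/2)·R1: [0, 16, -8, 16]
2 nonzero rows, so rank(TC) = 2.

2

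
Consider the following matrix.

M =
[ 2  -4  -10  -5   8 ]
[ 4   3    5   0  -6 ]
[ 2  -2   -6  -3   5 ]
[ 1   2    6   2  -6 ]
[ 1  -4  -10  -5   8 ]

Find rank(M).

4

Row reduce to echelon form.
R2 ← R2 − (2)·R1: [0, 11, 25, 10, -22]
R3 ← R3 − R1: [0, 2, 4, 2, -3]
R4 ← R4 − (1/2)·R1: [0, 4, 11, 9/2, -10]
R5 ← R5 − (1/2)·R1: [0, -2, -5, -5/2, 4]
R3 ← R3 − (2/11)·R2: [0, 0, -6/11, 2/11, 1]
R4 ← R4 − (4/11)·R2: [0, 0, 21/11, 19/22, -2]
R5 ← R5 + (2/11)·R2: [0, 0, -5/11, -15/22, 0]
R4 ← R4 + (7/2)·R3: [0, 0, 0, 3/2, 3/2]
R5 ← R5 − (5/6)·R3: [0, 0, 0, -5/6, -5/6]
R5 ← R5 + (5/9)·R4: [0, 0, 0, 0, 0]
Echelon form has 4 nonzero rows, so rank(M) = 4.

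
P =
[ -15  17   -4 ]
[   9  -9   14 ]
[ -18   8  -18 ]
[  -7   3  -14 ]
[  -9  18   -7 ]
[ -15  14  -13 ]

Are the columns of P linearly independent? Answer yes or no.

Row reduce P to echelon form.
R2 ← R2 + (3/5)·R1: [0, 6/5, 58/5]
R3 ← R3 − (6/5)·R1: [0, -62/5, -66/5]
R4 ← R4 − (7/15)·R1: [0, -74/15, -182/15]
R5 ← R5 − (3/5)·R1: [0, 39/5, -23/5]
R6 ← R6 − R1: [0, -3, -9]
R3 ← R3 + (31/3)·R2: [0, 0, 320/3]
R4 ← R4 + (37/9)·R2: [0, 0, 320/9]
R5 ← R5 − (13/2)·R2: [0, 0, -80]
R6 ← R6 + (5/2)·R2: [0, 0, 20]
R4 ← R4 − (1/3)·R3: [0, 0, 0]
R5 ← R5 + (3/4)·R3: [0, 0, 0]
R6 ← R6 − (3/16)·R3: [0, 0, 0]
3 pivots among 3 columns.
Every column is a pivot column, so the columns are linearly independent.

yes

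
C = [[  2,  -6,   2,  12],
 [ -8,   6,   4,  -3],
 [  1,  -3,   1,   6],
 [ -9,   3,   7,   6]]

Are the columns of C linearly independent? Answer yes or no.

no

Row reduce C to echelon form.
R2 ← R2 + (4)·R1: [0, -18, 12, 45]
R3 ← R3 − (1/2)·R1: [0, 0, 0, 0]
R4 ← R4 + (9/2)·R1: [0, -24, 16, 60]
R4 ← R4 − (4/3)·R2: [0, 0, 0, 0]
2 pivots among 4 columns.
Only 2 < 4 pivot columns, so the columns are linearly dependent.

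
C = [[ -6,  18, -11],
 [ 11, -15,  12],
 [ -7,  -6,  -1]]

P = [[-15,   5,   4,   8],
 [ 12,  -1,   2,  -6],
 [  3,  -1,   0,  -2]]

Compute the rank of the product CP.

First compute CP:
[[273, -37,  12, -134],
 [-309,  58,  14, 154],
 [ 30, -28, -40, -18]]
Now row reduce the product.
R2 ← R2 + (103/91)·R1: [0, 1467/91, 2510/91, 212/91]
R3 ← R3 − (10/91)·R1: [0, -2178/91, -3760/91, -298/91]
R3 ← R3 + (242/163)·R2: [0, 0, -60/163, 30/163]
3 nonzero rows, so rank(CP) = 3.

3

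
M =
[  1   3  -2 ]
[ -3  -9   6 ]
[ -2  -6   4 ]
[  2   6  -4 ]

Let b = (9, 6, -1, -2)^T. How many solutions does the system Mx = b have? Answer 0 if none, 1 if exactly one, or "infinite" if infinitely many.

Row reduce the augmented matrix [M | b].
R2 ← R2 + (3)·R1: [0, 0, 0, 33]
R3 ← R3 + (2)·R1: [0, 0, 0, 17]
R4 ← R4 − (2)·R1: [0, 0, 0, -20]
R3 ← R3 − (17/33)·R2: [0, 0, 0, 0]
R4 ← R4 + (20/33)·R2: [0, 0, 0, 0]
The echelon form has 2 nonzero rows; the last pivot sits in the augmented column, so rank(M) = 1 but rank([M|b]) = 2.
Since the ranks differ, the system is inconsistent.
It has no solutions.

0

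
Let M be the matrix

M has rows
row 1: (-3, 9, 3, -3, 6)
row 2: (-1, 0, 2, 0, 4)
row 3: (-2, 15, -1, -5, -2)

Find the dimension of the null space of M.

3

Row reduce to echelon form.
R2 ← R2 − (1/3)·R1: [0, -3, 1, 1, 2]
R3 ← R3 − (2/3)·R1: [0, 9, -3, -3, -6]
R3 ← R3 + (3)·R2: [0, 0, 0, 0, 0]
2 nonzero rows, so rank(M) = 2.
M has 5 columns; by rank–nullity, nullity = 5 − 2 = 3.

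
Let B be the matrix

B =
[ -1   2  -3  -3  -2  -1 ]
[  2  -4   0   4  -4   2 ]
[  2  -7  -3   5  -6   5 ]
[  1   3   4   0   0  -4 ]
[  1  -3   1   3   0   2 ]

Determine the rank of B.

Row reduce to echelon form.
R2 ← R2 + (2)·R1: [0, 0, -6, -2, -8, 0]
R3 ← R3 + (2)·R1: [0, -3, -9, -1, -10, 3]
R4 ← R4 + R1: [0, 5, 1, -3, -2, -5]
R5 ← R5 + R1: [0, -1, -2, 0, -2, 1]
Swap R2 ↔ R3
R4 ← R4 + (5/3)·R2: [0, 0, -14, -14/3, -56/3, 0]
R5 ← R5 − (1/3)·R2: [0, 0, 1, 1/3, 4/3, 0]
R4 ← R4 − (7/3)·R3: [0, 0, 0, 0, 0, 0]
R5 ← R5 + (1/6)·R3: [0, 0, 0, 0, 0, 0]
Echelon form has 3 nonzero rows, so rank(B) = 3.

3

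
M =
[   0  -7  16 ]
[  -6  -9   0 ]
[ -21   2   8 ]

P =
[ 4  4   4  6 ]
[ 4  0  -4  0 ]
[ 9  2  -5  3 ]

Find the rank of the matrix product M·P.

First compute MP:
[[116,  32, -52,  48],
 [-60, -24,  12, -36],
 [ -4, -68, -132, -102]]
Now row reduce the product.
R2 ← R2 + (15/29)·R1: [0, -216/29, -432/29, -324/29]
R3 ← R3 + (1/29)·R1: [0, -1940/29, -3880/29, -2910/29]
R3 ← R3 − (485/54)·R2: [0, 0, 0, 0]
2 nonzero rows, so rank(MP) = 2.

2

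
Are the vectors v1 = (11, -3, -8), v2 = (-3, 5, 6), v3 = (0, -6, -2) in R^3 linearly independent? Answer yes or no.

yes

Form the matrix with these vectors as rows and row reduce.
R2 ← R2 + (3/11)·R1: [0, 46/11, 42/11]
R3 ← R3 + (33/23)·R2: [0, 0, 80/23]
3 nonzero rows, so the 3 vectors span a space of dimension 3.
Since 3 = 3, the vectors are linearly independent.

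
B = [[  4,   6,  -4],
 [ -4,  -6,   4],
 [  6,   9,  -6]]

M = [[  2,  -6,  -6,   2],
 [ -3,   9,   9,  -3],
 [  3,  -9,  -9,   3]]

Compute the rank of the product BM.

1

First compute BM:
[[-22,  66,  66, -22],
 [ 22, -66, -66,  22],
 [-33,  99,  99, -33]]
Now row reduce the product.
R2 ← R2 + R1: [0, 0, 0, 0]
R3 ← R3 − (3/2)·R1: [0, 0, 0, 0]
1 nonzero row, so rank(BM) = 1.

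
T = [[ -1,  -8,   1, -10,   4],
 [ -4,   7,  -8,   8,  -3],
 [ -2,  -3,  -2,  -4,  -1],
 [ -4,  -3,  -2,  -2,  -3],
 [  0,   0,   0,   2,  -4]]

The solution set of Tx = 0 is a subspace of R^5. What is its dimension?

0

Row reduce to echelon form.
R2 ← R2 − (4)·R1: [0, 39, -12, 48, -19]
R3 ← R3 − (2)·R1: [0, 13, -4, 16, -9]
R4 ← R4 − (4)·R1: [0, 29, -6, 38, -19]
R3 ← R3 − (1/3)·R2: [0, 0, 0, 0, -8/3]
R4 ← R4 − (29/39)·R2: [0, 0, 38/13, 30/13, -190/39]
Swap R3 ↔ R4
Swap R4 ↔ R5
5 nonzero rows, so rank(T) = 5.
T has 5 columns; by rank–nullity, nullity = 5 − 5 = 0.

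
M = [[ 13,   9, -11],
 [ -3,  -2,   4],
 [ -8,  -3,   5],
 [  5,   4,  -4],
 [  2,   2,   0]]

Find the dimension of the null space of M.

Row reduce to echelon form.
R2 ← R2 + (3/13)·R1: [0, 1/13, 19/13]
R3 ← R3 + (8/13)·R1: [0, 33/13, -23/13]
R4 ← R4 − (5/13)·R1: [0, 7/13, 3/13]
R5 ← R5 − (2/13)·R1: [0, 8/13, 22/13]
R3 ← R3 − (33)·R2: [0, 0, -50]
R4 ← R4 − (7)·R2: [0, 0, -10]
R5 ← R5 − (8)·R2: [0, 0, -10]
R4 ← R4 − (1/5)·R3: [0, 0, 0]
R5 ← R5 − (1/5)·R3: [0, 0, 0]
3 nonzero rows, so rank(M) = 3.
M has 3 columns; by rank–nullity, nullity = 3 − 3 = 0.

0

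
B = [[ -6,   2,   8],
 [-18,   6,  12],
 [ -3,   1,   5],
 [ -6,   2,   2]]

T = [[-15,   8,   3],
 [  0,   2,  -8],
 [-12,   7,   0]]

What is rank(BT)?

2

First compute BT:
[[ -6,  12, -34],
 [126, -48, -102],
 [-15,  13, -17],
 [ 66, -30, -34]]
Now row reduce the product.
R2 ← R2 + (21)·R1: [0, 204, -816]
R3 ← R3 − (5/2)·R1: [0, -17, 68]
R4 ← R4 + (11)·R1: [0, 102, -408]
R3 ← R3 + (1/12)·R2: [0, 0, 0]
R4 ← R4 − (1/2)·R2: [0, 0, 0]
2 nonzero rows, so rank(BT) = 2.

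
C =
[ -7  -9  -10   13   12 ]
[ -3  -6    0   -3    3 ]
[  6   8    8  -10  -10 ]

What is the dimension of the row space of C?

Row reduce to echelon form.
R2 ← R2 − (3/7)·R1: [0, -15/7, 30/7, -60/7, -15/7]
R3 ← R3 + (6/7)·R1: [0, 2/7, -4/7, 8/7, 2/7]
R3 ← R3 + (2/15)·R2: [0, 0, 0, 0, 0]
Echelon form has 2 nonzero rows, so rank(C) = 2.
The row space has dimension equal to the rank: 2.

2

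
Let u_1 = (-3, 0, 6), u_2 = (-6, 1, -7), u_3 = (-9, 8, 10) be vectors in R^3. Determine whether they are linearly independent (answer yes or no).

Form the matrix with these vectors as rows and row reduce.
R2 ← R2 − (2)·R1: [0, 1, -19]
R3 ← R3 − (3)·R1: [0, 8, -8]
R3 ← R3 − (8)·R2: [0, 0, 144]
3 nonzero rows, so the 3 vectors span a space of dimension 3.
Since 3 = 3, the vectors are linearly independent.

yes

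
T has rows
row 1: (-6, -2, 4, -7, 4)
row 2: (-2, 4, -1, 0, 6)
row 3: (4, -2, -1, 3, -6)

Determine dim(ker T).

Row reduce to echelon form.
R2 ← R2 − (1/3)·R1: [0, 14/3, -7/3, 7/3, 14/3]
R3 ← R3 + (2/3)·R1: [0, -10/3, 5/3, -5/3, -10/3]
R3 ← R3 + (5/7)·R2: [0, 0, 0, 0, 0]
2 nonzero rows, so rank(T) = 2.
T has 5 columns; by rank–nullity, nullity = 5 − 2 = 3.

3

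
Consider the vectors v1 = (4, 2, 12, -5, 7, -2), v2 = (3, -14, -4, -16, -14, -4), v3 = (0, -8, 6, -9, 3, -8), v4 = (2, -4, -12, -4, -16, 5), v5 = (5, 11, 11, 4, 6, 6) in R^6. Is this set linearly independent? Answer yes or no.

no

Form the matrix with these vectors as rows and row reduce.
R2 ← R2 − (3/4)·R1: [0, -31/2, -13, -49/4, -77/4, -5/2]
R4 ← R4 − (1/2)·R1: [0, -5, -18, -3/2, -39/2, 6]
R5 ← R5 − (5/4)·R1: [0, 17/2, -4, 41/4, -11/4, 17/2]
R3 ← R3 − (16/31)·R2: [0, 0, 394/31, -83/31, 401/31, -208/31]
R4 ← R4 − (10/31)·R2: [0, 0, -428/31, 76/31, -412/31, 211/31]
R5 ← R5 + (17/31)·R2: [0, 0, -345/31, 219/62, -825/62, 221/31]
R4 ← R4 + (214/197)·R3: [0, 0, 0, -90/197, 150/197, -95/197]
R5 ← R5 + (345/394)·R3: [0, 0, 0, 234/197, -390/197, 247/197]
R5 ← R5 + (13/5)·R4: [0, 0, 0, 0, 0, 0]
4 nonzero rows, so the 5 vectors span a space of dimension 4.
Since 4 < 5, the vectors are linearly dependent.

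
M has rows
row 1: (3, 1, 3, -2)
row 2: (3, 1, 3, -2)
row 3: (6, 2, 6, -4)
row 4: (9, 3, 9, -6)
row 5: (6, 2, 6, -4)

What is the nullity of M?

Row reduce to echelon form.
R2 ← R2 − R1: [0, 0, 0, 0]
R3 ← R3 − (2)·R1: [0, 0, 0, 0]
R4 ← R4 − (3)·R1: [0, 0, 0, 0]
R5 ← R5 − (2)·R1: [0, 0, 0, 0]
1 nonzero row, so rank(M) = 1.
M has 4 columns; by rank–nullity, nullity = 4 − 1 = 3.

3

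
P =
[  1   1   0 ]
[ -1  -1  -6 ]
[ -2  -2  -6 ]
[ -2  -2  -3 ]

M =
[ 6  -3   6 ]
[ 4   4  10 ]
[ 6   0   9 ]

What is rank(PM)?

2

First compute PM:
[[ 10,   1,  16],
 [-46,  -1, -70],
 [-56,  -2, -86],
 [-38,  -2, -59]]
Now row reduce the product.
R2 ← R2 + (23/5)·R1: [0, 18/5, 18/5]
R3 ← R3 + (28/5)·R1: [0, 18/5, 18/5]
R4 ← R4 + (19/5)·R1: [0, 9/5, 9/5]
R3 ← R3 − R2: [0, 0, 0]
R4 ← R4 − (1/2)·R2: [0, 0, 0]
2 nonzero rows, so rank(PM) = 2.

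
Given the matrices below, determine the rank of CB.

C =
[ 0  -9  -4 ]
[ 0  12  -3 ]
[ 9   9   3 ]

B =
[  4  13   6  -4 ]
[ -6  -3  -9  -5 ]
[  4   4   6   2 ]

First compute CB:
[[ 38,  11,  57,  37],
 [-84, -48, -126, -66],
 [ -6, 102,  -9, -75]]
Now row reduce the product.
R2 ← R2 + (42/19)·R1: [0, -450/19, 0, 300/19]
R3 ← R3 + (3/19)·R1: [0, 1971/19, 0, -1314/19]
R3 ← R3 + (219/50)·R2: [0, 0, 0, 0]
2 nonzero rows, so rank(CB) = 2.

2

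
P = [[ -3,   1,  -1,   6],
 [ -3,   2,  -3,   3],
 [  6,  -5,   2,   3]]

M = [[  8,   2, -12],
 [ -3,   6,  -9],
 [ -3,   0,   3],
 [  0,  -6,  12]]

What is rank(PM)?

2

First compute PM:
[[-24, -36,  96],
 [-21, -12,  45],
 [ 57, -36,  15]]
Now row reduce the product.
R2 ← R2 − (7/8)·R1: [0, 39/2, -39]
R3 ← R3 + (19/8)·R1: [0, -243/2, 243]
R3 ← R3 + (81/13)·R2: [0, 0, 0]
2 nonzero rows, so rank(PM) = 2.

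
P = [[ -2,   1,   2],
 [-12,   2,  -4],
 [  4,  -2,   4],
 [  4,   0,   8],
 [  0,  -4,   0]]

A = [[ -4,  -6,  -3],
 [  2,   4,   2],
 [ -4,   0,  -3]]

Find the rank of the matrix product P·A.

First compute PA:
[[  2,  16,   2],
 [ 68,  80,  52],
 [-36, -32, -28],
 [-48, -24, -36],
 [ -8, -16,  -8]]
Now row reduce the product.
R2 ← R2 − (34)·R1: [0, -464, -16]
R3 ← R3 + (18)·R1: [0, 256, 8]
R4 ← R4 + (24)·R1: [0, 360, 12]
R5 ← R5 + (4)·R1: [0, 48, 0]
R3 ← R3 + (16/29)·R2: [0, 0, -24/29]
R4 ← R4 + (45/58)·R2: [0, 0, -12/29]
R5 ← R5 + (3/29)·R2: [0, 0, -48/29]
R4 ← R4 − (1/2)·R3: [0, 0, 0]
R5 ← R5 − (2)·R3: [0, 0, 0]
3 nonzero rows, so rank(PA) = 3.

3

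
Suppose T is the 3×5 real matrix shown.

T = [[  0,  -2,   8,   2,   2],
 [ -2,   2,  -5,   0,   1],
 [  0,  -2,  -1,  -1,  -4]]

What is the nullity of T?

2

Row reduce to echelon form.
Swap R1 ↔ R2
R3 ← R3 − R2: [0, 0, -9, -3, -6]
3 nonzero rows, so rank(T) = 3.
T has 5 columns; by rank–nullity, nullity = 5 − 3 = 2.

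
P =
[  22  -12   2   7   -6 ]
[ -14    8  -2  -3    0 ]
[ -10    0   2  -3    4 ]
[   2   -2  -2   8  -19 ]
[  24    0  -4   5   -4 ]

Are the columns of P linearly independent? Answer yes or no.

no

Row reduce P to echelon form.
R2 ← R2 + (7/11)·R1: [0, 4/11, -8/11, 16/11, -42/11]
R3 ← R3 + (5/11)·R1: [0, -60/11, 32/11, 2/11, 14/11]
R4 ← R4 − (1/11)·R1: [0, -10/11, -24/11, 81/11, -203/11]
R5 ← R5 − (12/11)·R1: [0, 144/11, -68/11, -29/11, 28/11]
R3 ← R3 + (15)·R2: [0, 0, -8, 22, -56]
R4 ← R4 + (5/2)·R2: [0, 0, -4, 11, -28]
R5 ← R5 − (36)·R2: [0, 0, 20, -55, 140]
R4 ← R4 − (1/2)·R3: [0, 0, 0, 0, 0]
R5 ← R5 + (5/2)·R3: [0, 0, 0, 0, 0]
3 pivots among 5 columns.
Only 3 < 5 pivot columns, so the columns are linearly dependent.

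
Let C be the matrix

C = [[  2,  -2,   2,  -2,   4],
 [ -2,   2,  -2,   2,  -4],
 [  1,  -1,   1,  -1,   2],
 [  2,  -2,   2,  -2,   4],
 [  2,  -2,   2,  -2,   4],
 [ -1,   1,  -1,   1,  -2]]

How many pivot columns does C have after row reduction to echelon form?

Row reduce to echelon form.
R2 ← R2 + R1: [0, 0, 0, 0, 0]
R3 ← R3 − (1/2)·R1: [0, 0, 0, 0, 0]
R4 ← R4 − R1: [0, 0, 0, 0, 0]
R5 ← R5 − R1: [0, 0, 0, 0, 0]
R6 ← R6 + (1/2)·R1: [0, 0, 0, 0, 0]
Echelon form has 1 nonzero row, so rank(C) = 1.
Each nonzero row contributes one pivot column: 1 pivot columns.

1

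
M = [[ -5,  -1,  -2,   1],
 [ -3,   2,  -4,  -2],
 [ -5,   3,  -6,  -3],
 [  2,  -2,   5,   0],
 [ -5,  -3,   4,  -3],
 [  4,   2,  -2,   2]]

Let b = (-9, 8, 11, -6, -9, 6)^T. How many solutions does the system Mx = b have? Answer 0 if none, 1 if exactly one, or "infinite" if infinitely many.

1

Row reduce the augmented matrix [M | b].
R2 ← R2 − (3/5)·R1: [0, 13/5, -14/5, -13/5, 67/5]
R3 ← R3 − R1: [0, 4, -4, -4, 20]
R4 ← R4 + (2/5)·R1: [0, -12/5, 21/5, 2/5, -48/5]
R5 ← R5 − R1: [0, -2, 6, -4, 0]
R6 ← R6 + (4/5)·R1: [0, 6/5, -18/5, 14/5, -6/5]
R3 ← R3 − (20/13)·R2: [0, 0, 4/13, 0, -8/13]
R4 ← R4 + (12/13)·R2: [0, 0, 21/13, -2, 36/13]
R5 ← R5 + (10/13)·R2: [0, 0, 50/13, -6, 134/13]
R6 ← R6 − (6/13)·R2: [0, 0, -30/13, 4, -96/13]
R4 ← R4 − (21/4)·R3: [0, 0, 0, -2, 6]
R5 ← R5 − (25/2)·R3: [0, 0, 0, -6, 18]
R6 ← R6 + (15/2)·R3: [0, 0, 0, 4, -12]
R5 ← R5 − (3)·R4: [0, 0, 0, 0, 0]
R6 ← R6 + (2)·R4: [0, 0, 0, 0, 0]
The echelon form has 4 nonzero rows, and every pivot lies in the first 4 columns, so rank(M) = rank([M|b]) = 4.
The system is consistent.
rank = 4 = number of unknowns, so the solution is unique.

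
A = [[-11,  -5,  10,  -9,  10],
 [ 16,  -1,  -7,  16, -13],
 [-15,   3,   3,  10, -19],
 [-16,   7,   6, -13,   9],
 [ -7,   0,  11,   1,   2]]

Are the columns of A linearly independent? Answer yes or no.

Row reduce A to echelon form.
R2 ← R2 + (16/11)·R1: [0, -91/11, 83/11, 32/11, 17/11]
R3 ← R3 − (15/11)·R1: [0, 108/11, -117/11, 245/11, -359/11]
R4 ← R4 − (16/11)·R1: [0, 157/11, -94/11, 1/11, -61/11]
R5 ← R5 − (7/11)·R1: [0, 35/11, 51/11, 74/11, -48/11]
R3 ← R3 + (108/91)·R2: [0, 0, -153/91, 2341/91, -2803/91]
R4 ← R4 + (157/91)·R2: [0, 0, 407/91, 465/91, -262/91]
R5 ← R5 + (5/13)·R2: [0, 0, 98/13, 102/13, -49/13]
R4 ← R4 + (407/153)·R3: [0, 0, 0, 11252/153, -12977/153]
R5 ← R5 + (686/153)·R3: [0, 0, 0, 18848/153, -21707/153]
R5 ← R5 − (4712/2813)·R4: [0, 0, 0, 0, 561/2813]
5 pivots among 5 columns.
Every column is a pivot column, so the columns are linearly independent.

yes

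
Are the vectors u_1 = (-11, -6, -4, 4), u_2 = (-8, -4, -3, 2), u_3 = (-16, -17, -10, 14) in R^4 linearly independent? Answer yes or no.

yes

Form the matrix with these vectors as rows and row reduce.
R2 ← R2 − (8/11)·R1: [0, 4/11, -1/11, -10/11]
R3 ← R3 − (16/11)·R1: [0, -91/11, -46/11, 90/11]
R3 ← R3 + (91/4)·R2: [0, 0, -25/4, -25/2]
3 nonzero rows, so the 3 vectors span a space of dimension 3.
Since 3 = 3, the vectors are linearly independent.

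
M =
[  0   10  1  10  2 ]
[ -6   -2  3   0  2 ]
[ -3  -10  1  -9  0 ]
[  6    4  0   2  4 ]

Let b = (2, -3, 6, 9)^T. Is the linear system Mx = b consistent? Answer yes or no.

Row reduce the augmented matrix [M | b].
Swap R1 ↔ R2
R3 ← R3 − (1/2)·R1: [0, -9, -1/2, -9, -1, 15/2]
R4 ← R4 + R1: [0, 2, 3, 2, 6, 6]
R3 ← R3 + (9/10)·R2: [0, 0, 2/5, 0, 4/5, 93/10]
R4 ← R4 − (1/5)·R2: [0, 0, 14/5, 0, 28/5, 28/5]
R4 ← R4 − (7)·R3: [0, 0, 0, 0, 0, -119/2]
The echelon form has 4 nonzero rows; the last pivot sits in the augmented column, so rank(M) = 3 but rank([M|b]) = 4.
Since the ranks differ, the system is inconsistent.

no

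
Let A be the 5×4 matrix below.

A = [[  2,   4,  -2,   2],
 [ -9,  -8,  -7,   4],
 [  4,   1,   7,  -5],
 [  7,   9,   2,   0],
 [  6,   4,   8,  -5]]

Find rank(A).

3

Row reduce to echelon form.
R2 ← R2 + (9/2)·R1: [0, 10, -16, 13]
R3 ← R3 − (2)·R1: [0, -7, 11, -9]
R4 ← R4 − (7/2)·R1: [0, -5, 9, -7]
R5 ← R5 − (3)·R1: [0, -8, 14, -11]
R3 ← R3 + (7/10)·R2: [0, 0, -1/5, 1/10]
R4 ← R4 + (1/2)·R2: [0, 0, 1, -1/2]
R5 ← R5 + (4/5)·R2: [0, 0, 6/5, -3/5]
R4 ← R4 + (5)·R3: [0, 0, 0, 0]
R5 ← R5 + (6)·R3: [0, 0, 0, 0]
Echelon form has 3 nonzero rows, so rank(A) = 3.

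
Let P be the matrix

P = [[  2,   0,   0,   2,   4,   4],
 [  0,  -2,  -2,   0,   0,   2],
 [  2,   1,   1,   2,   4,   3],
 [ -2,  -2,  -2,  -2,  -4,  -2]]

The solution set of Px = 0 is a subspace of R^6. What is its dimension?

Row reduce to echelon form.
R3 ← R3 − R1: [0, 1, 1, 0, 0, -1]
R4 ← R4 + R1: [0, -2, -2, 0, 0, 2]
R3 ← R3 + (1/2)·R2: [0, 0, 0, 0, 0, 0]
R4 ← R4 − R2: [0, 0, 0, 0, 0, 0]
2 nonzero rows, so rank(P) = 2.
P has 6 columns; by rank–nullity, nullity = 6 − 2 = 4.

4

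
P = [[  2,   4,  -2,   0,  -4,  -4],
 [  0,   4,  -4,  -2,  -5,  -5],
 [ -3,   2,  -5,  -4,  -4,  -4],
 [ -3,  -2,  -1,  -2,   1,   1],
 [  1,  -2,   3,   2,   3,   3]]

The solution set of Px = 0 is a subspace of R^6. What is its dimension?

Row reduce to echelon form.
R3 ← R3 + (3/2)·R1: [0, 8, -8, -4, -10, -10]
R4 ← R4 + (3/2)·R1: [0, 4, -4, -2, -5, -5]
R5 ← R5 − (1/2)·R1: [0, -4, 4, 2, 5, 5]
R3 ← R3 − (2)·R2: [0, 0, 0, 0, 0, 0]
R4 ← R4 − R2: [0, 0, 0, 0, 0, 0]
R5 ← R5 + R2: [0, 0, 0, 0, 0, 0]
2 nonzero rows, so rank(P) = 2.
P has 6 columns; by rank–nullity, nullity = 6 − 2 = 4.

4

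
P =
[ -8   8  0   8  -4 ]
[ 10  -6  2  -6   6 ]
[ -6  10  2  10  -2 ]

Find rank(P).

2

Row reduce to echelon form.
R2 ← R2 + (5/4)·R1: [0, 4, 2, 4, 1]
R3 ← R3 − (3/4)·R1: [0, 4, 2, 4, 1]
R3 ← R3 − R2: [0, 0, 0, 0, 0]
Echelon form has 2 nonzero rows, so rank(P) = 2.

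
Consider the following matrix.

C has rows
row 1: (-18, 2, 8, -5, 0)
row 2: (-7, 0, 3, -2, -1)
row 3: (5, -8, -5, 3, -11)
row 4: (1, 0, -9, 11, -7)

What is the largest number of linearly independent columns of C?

Row reduce to echelon form.
R2 ← R2 − (7/18)·R1: [0, -7/9, -1/9, -1/18, -1]
R3 ← R3 + (5/18)·R1: [0, -67/9, -25/9, 29/18, -11]
R4 ← R4 + (1/18)·R1: [0, 1/9, -77/9, 193/18, -7]
R3 ← R3 − (67/7)·R2: [0, 0, -12/7, 15/7, -10/7]
R4 ← R4 + (1/7)·R2: [0, 0, -60/7, 75/7, -50/7]
R4 ← R4 − (5)·R3: [0, 0, 0, 0, 0]
Echelon form has 3 nonzero rows, so rank(C) = 3.
The rank gives the maximum number of linearly independent columns: 3.

3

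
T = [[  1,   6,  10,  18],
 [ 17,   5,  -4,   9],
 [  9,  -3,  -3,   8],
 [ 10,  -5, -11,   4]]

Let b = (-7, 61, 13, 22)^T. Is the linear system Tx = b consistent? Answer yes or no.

yes

Row reduce the augmented matrix [T | b].
R2 ← R2 − (17)·R1: [0, -97, -174, -297, 180]
R3 ← R3 − (9)·R1: [0, -57, -93, -154, 76]
R4 ← R4 − (10)·R1: [0, -65, -111, -176, 92]
R3 ← R3 − (57/97)·R2: [0, 0, 897/97, 1991/97, -2888/97]
R4 ← R4 − (65/97)·R2: [0, 0, 543/97, 2233/97, -2776/97]
R4 ← R4 − (181/299)·R3: [0, 0, 0, 3168/299, -3168/299]
The echelon form has 4 nonzero rows, and every pivot lies in the first 4 columns, so rank(T) = rank([T|b]) = 4.
The system is consistent.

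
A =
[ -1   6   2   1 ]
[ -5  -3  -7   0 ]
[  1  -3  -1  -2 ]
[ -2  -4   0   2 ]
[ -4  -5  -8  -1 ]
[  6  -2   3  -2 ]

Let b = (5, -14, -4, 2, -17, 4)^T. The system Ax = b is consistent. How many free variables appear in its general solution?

Row reduce the augmented matrix [A | b].
R2 ← R2 − (5)·R1: [0, -33, -17, -5, -39]
R3 ← R3 + R1: [0, 3, 1, -1, 1]
R4 ← R4 − (2)·R1: [0, -16, -4, 0, -8]
R5 ← R5 − (4)·R1: [0, -29, -16, -5, -37]
R6 ← R6 + (6)·R1: [0, 34, 15, 4, 34]
R3 ← R3 + (1/11)·R2: [0, 0, -6/11, -16/11, -28/11]
R4 ← R4 − (16/33)·R2: [0, 0, 140/33, 80/33, 120/11]
R5 ← R5 − (29/33)·R2: [0, 0, -35/33, -20/33, -30/11]
R6 ← R6 + (34/33)·R2: [0, 0, -83/33, -38/33, -68/11]
R4 ← R4 + (70/9)·R3: [0, 0, 0, -80/9, -80/9]
R5 ← R5 − (35/18)·R3: [0, 0, 0, 20/9, 20/9]
R6 ← R6 − (83/18)·R3: [0, 0, 0, 50/9, 50/9]
R5 ← R5 + (1/4)·R4: [0, 0, 0, 0, 0]
R6 ← R6 + (5/8)·R4: [0, 0, 0, 0, 0]
The echelon form has 4 nonzero rows, and every pivot lies in the first 4 columns, so rank(A) = rank([A|b]) = 4.
The system is consistent.
Free variables = (unknowns) − (rank) = 4 − 4 = 0.

0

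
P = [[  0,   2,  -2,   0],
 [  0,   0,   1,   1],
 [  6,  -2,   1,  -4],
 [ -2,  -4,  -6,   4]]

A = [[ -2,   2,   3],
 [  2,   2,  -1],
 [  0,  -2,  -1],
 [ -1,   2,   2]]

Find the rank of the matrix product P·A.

2

First compute PA:
[[  4,   8,   0],
 [ -1,   0,   1],
 [-12,  -2,  11],
 [ -8,   8,  12]]
Now row reduce the product.
R2 ← R2 + (1/4)·R1: [0, 2, 1]
R3 ← R3 + (3)·R1: [0, 22, 11]
R4 ← R4 + (2)·R1: [0, 24, 12]
R3 ← R3 − (11)·R2: [0, 0, 0]
R4 ← R4 − (12)·R2: [0, 0, 0]
2 nonzero rows, so rank(PA) = 2.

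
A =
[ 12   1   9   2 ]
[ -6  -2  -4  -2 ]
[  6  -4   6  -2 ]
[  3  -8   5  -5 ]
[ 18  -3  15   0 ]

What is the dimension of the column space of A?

Row reduce to echelon form.
R2 ← R2 + (1/2)·R1: [0, -3/2, 1/2, -1]
R3 ← R3 − (1/2)·R1: [0, -9/2, 3/2, -3]
R4 ← R4 − (1/4)·R1: [0, -33/4, 11/4, -11/2]
R5 ← R5 − (3/2)·R1: [0, -9/2, 3/2, -3]
R3 ← R3 − (3)·R2: [0, 0, 0, 0]
R4 ← R4 − (11/2)·R2: [0, 0, 0, 0]
R5 ← R5 − (3)·R2: [0, 0, 0, 0]
Echelon form has 2 nonzero rows, so rank(A) = 2.
The column space has dimension equal to the rank: 2.

2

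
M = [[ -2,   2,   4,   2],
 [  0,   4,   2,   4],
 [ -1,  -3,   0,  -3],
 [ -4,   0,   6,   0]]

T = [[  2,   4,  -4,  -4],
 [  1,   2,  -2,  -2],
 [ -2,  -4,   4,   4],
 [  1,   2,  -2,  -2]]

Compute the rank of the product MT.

1

First compute MT:
[[ -8, -16,  16,  16],
 [  4,   8,  -8,  -8],
 [ -8, -16,  16,  16],
 [-20, -40,  40,  40]]
Now row reduce the product.
R2 ← R2 + (1/2)·R1: [0, 0, 0, 0]
R3 ← R3 − R1: [0, 0, 0, 0]
R4 ← R4 − (5/2)·R1: [0, 0, 0, 0]
1 nonzero row, so rank(MT) = 1.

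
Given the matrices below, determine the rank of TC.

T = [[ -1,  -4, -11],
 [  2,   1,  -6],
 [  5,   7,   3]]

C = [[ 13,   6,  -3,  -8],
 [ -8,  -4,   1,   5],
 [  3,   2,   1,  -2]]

First compute TC:
[[-14, -12, -12,  10],
 [  0,  -4, -11,   1],
 [ 18,   8,  -5, -11]]
Now row reduce the product.
R3 ← R3 + (9/7)·R1: [0, -52/7, -143/7, 13/7]
R3 ← R3 − (13/7)·R2: [0, 0, 0, 0]
2 nonzero rows, so rank(TC) = 2.

2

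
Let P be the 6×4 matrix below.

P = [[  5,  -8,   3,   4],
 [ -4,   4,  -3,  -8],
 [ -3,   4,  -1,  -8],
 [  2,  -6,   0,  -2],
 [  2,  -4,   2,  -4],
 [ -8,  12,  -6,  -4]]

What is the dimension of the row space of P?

3

Row reduce to echelon form.
R2 ← R2 + (4/5)·R1: [0, -12/5, -3/5, -24/5]
R3 ← R3 + (3/5)·R1: [0, -4/5, 4/5, -28/5]
R4 ← R4 − (2/5)·R1: [0, -14/5, -6/5, -18/5]
R5 ← R5 − (2/5)·R1: [0, -4/5, 4/5, -28/5]
R6 ← R6 + (8/5)·R1: [0, -4/5, -6/5, 12/5]
R3 ← R3 − (1/3)·R2: [0, 0, 1, -4]
R4 ← R4 − (7/6)·R2: [0, 0, -1/2, 2]
R5 ← R5 − (1/3)·R2: [0, 0, 1, -4]
R6 ← R6 − (1/3)·R2: [0, 0, -1, 4]
R4 ← R4 + (1/2)·R3: [0, 0, 0, 0]
R5 ← R5 − R3: [0, 0, 0, 0]
R6 ← R6 + R3: [0, 0, 0, 0]
Echelon form has 3 nonzero rows, so rank(P) = 3.
The row space has dimension equal to the rank: 3.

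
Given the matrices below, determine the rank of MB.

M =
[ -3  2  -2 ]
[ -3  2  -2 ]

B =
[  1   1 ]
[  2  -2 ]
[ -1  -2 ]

1

First compute MB:
[[  3,  -3],
 [  3,  -3]]
Now row reduce the product.
R2 ← R2 − R1: [0, 0]
1 nonzero row, so rank(MB) = 1.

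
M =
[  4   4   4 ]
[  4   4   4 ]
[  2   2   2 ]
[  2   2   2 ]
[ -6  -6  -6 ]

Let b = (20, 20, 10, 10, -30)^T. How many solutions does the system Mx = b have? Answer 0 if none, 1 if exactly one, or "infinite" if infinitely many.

infinite

Row reduce the augmented matrix [M | b].
R2 ← R2 − R1: [0, 0, 0, 0]
R3 ← R3 − (1/2)·R1: [0, 0, 0, 0]
R4 ← R4 − (1/2)·R1: [0, 0, 0, 0]
R5 ← R5 + (3/2)·R1: [0, 0, 0, 0]
The echelon form has 1 nonzero rows, and every pivot lies in the first 3 columns, so rank(M) = rank([M|b]) = 1.
The system is consistent.
rank = 1 < 3 unknowns, so there are infinitely many solutions.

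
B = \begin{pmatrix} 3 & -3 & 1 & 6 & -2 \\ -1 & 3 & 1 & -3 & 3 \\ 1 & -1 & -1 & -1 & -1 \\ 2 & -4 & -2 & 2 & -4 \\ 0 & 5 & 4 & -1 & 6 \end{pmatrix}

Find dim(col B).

3

Row reduce to echelon form.
R2 ← R2 + (1/3)·R1: [0, 2, 4/3, -1, 7/3]
R3 ← R3 − (1/3)·R1: [0, 0, -4/3, -3, -1/3]
R4 ← R4 − (2/3)·R1: [0, -2, -8/3, -2, -8/3]
R4 ← R4 + R2: [0, 0, -4/3, -3, -1/3]
R5 ← R5 − (5/2)·R2: [0, 0, 2/3, 3/2, 1/6]
R4 ← R4 − R3: [0, 0, 0, 0, 0]
R5 ← R5 + (1/2)·R3: [0, 0, 0, 0, 0]
Echelon form has 3 nonzero rows, so rank(B) = 3.
The column space has dimension equal to the rank: 3.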